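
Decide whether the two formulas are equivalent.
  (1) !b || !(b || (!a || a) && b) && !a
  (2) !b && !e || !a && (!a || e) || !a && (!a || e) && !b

No

E1: !b || !(b || (!a || a) && b) && !a
    = !b || !(b || b) && !a   — complement / identity
    = !b || !b && !a   — idempotence
    = !b   — absorption
E2: !b && !e || !a && (!a || e) || !a && (!a || e) && !b
    = !b && !e || !a && (!a || e)   — absorption
    = !b && !e || !a   — absorption
These differ: at a=0, b=1, e=1, E1 = 0 but E2 = 1.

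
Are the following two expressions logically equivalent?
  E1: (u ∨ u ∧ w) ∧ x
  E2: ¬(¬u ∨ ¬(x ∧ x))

E1: (u ∨ u ∧ w) ∧ x
    = u ∧ x   (absorption)
E2: ¬(¬u ∨ ¬(x ∧ x))
    = u ∧ x ∧ x   (De Morgan)
    = u ∧ x   (idempotence)
Both reduce to u ∧ x, so they are equivalent.

Yes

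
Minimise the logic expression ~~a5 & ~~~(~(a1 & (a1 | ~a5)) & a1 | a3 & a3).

a5 & ~a3

~~a5 & ~~~(~(a1 & (a1 | ~a5)) & a1 | a3 & a3)
= ~~a5 & ~~~(~(a1 & (a1 | ~a5)) & a1 | a3)
= ~~a5 & ~~~(~a1 & a1 | a3)
= ~~a5 & ~(~a1 & a1 | a3)
= a5 & ~(~a1 & a1 | a3)
= a5 & ~a3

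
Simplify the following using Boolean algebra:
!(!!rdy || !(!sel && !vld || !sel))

!(!!rdy || !(!sel && !vld || !sel))
= !(!!rdy || !!sel)   (absorption)
= !rdy && !sel   (De Morgan)

!rdy && !sel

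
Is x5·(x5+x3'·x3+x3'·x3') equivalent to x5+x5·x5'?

E1: x5·(x5+x3'·x3+x3'·x3')
    = x5·(x5+x3')   — distribution
    = x5   — absorption
E2: x5+x5·x5'
    = x5   — complement / identity
Both reduce to x5, so they are equivalent.

Yes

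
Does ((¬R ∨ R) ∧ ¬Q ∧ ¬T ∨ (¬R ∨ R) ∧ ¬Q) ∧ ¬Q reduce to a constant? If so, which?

((¬R ∨ R) ∧ ¬Q ∧ ¬T ∨ (¬R ∨ R) ∧ ¬Q) ∧ ¬Q
= (¬R ∨ R) ∧ ¬Q ∧ ¬Q   [absorption]
= ¬Q ∧ ¬Q   [complement / identity]
= ¬Q   [idempotence]
This depends on Q, so it is not a constant.

no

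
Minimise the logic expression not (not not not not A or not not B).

not A and not B

not (not not not not A or not not B)
= not (not not A or not not B)   [double negation]
= not A and not B   [De Morgan]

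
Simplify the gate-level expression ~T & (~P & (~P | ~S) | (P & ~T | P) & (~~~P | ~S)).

~T & (~P & (~P | ~S) | (P & ~T | P) & (~~~P | ~S))
= ~T & (~P & (~P | ~S) | (P & ~T | P) & (~P | ~S))
= ~T & (~P & (~P | ~S) | P & (~P | ~S))
= ~T & (~P | ~S)

~T & (~P | ~S)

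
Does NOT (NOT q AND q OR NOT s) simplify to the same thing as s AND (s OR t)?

E1: NOT (NOT q AND q OR NOT s)
    = NOT NOT s   (complement / identity)
    = s   (double negation)
E2: s AND (s OR t)
    = s   (absorption)
Both reduce to s, so they are equivalent.

Yes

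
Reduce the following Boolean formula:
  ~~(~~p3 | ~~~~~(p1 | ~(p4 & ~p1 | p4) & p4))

p3 | ~p1

~~(~~p3 | ~~~~~(p1 | ~(p4 & ~p1 | p4) & p4))
= ~~(~~p3 | ~~~(p1 | ~(p4 & ~p1 | p4) & p4))   — double negation
= ~~(~~p3 | ~~~(p1 | ~p4 & p4))   — absorption
= ~~(~~p3 | ~(p1 | ~p4 & p4))   — double negation
= ~~p3 | ~(p1 | ~p4 & p4)   — double negation
= ~~p3 | ~p1   — complement / identity
= p3 | ~p1   — double negation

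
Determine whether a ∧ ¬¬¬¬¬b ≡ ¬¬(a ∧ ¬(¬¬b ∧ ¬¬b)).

Yes

E1: a ∧ ¬¬¬¬¬b
    = a ∧ ¬¬¬b   [double negation]
    = a ∧ ¬b   [double negation]
E2: ¬¬(a ∧ ¬(¬¬b ∧ ¬¬b))
    = ¬¬(a ∧ (¬b ∨ ¬b))   [De Morgan]
    = ¬¬(a ∧ ¬b)   [idempotence]
    = a ∧ ¬b   [double negation]
Both reduce to a ∧ ¬b, so they are equivalent.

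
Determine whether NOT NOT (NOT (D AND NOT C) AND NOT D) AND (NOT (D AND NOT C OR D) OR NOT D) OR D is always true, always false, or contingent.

NOT NOT (NOT (D AND NOT C) AND NOT D) AND (NOT (D AND NOT C OR D) OR NOT D) OR D
= NOT (D AND NOT C OR D) AND (NOT (D AND NOT C OR D) OR NOT D) OR D   [De Morgan]
= NOT (D AND NOT C OR D) OR D   [absorption]
= NOT D OR D   [absorption]
= TRUE   [complement]

always true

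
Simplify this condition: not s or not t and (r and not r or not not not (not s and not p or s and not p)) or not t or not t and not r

not s or not t and (r and not r or not not not (not s and not p or s and not p)) or not t or not t and not r
= not s or not t and not not not (not s and not p or s and not p) or not t or not t and not r
= not s or not t and not not not not p or not t or not t and not r
= not s or not t and not not p or not t or not t and not r
= not s or not t and p or not t or not t and not r
= not s or not t and p or not t
= not s or not t

not s or not t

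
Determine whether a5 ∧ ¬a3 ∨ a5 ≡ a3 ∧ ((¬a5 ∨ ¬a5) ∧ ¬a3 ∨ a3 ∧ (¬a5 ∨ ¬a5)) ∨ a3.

No

E1: a5 ∧ ¬a3 ∨ a5
    = a5   [absorption]
E2: a3 ∧ ((¬a5 ∨ ¬a5) ∧ ¬a3 ∨ a3 ∧ (¬a5 ∨ ¬a5)) ∨ a3
    = a3 ∧ (¬a5 ∨ ¬a5) ∨ a3   [distribution]
    = a3 ∧ ¬a5 ∨ a3   [idempotence]
    = a3   [absorption]
These differ: at a3=1, a5=0, E1 = 0 but E2 = 1.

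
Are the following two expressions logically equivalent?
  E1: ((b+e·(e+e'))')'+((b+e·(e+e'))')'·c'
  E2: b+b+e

E1: ((b+e·(e+e'))')'+((b+e·(e+e'))')'·c'
    = ((b+e·(e+e'))')'   [absorption]
    = ((b+e)')'   [complement / identity]
    = b+e   [double negation]
E2: b+b+e
    = b+e   [idempotence]
Both reduce to b+e, so they are equivalent.

Yes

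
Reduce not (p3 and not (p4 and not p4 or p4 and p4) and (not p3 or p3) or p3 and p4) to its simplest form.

not (p3 and not (p4 and not p4 or p4 and p4) and (not p3 or p3) or p3 and p4)
= not (p3 and not p4 and (not p3 or p3) or p3 and p4)   [distribution]
= not (p3 and not p4 or p3 and p4)   [complement / identity]
= not p3   [distribution]

not p3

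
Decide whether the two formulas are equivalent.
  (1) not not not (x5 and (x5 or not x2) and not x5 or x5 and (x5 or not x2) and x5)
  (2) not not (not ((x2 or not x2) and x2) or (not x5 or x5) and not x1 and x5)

No

E1: not not not (x5 and (x5 or not x2) and not x5 or x5 and (x5 or not x2) and x5)
    = not not not (x5 and (x5 or not x2))   — distribution
    = not not not x5   — absorption
    = not x5   — double negation
E2: not not (not ((x2 or not x2) and x2) or (not x5 or x5) and not x1 and x5)
    = not not (not x2 or (not x5 or x5) and not x1 and x5)   — complement / identity
    = not not (not x2 or not x1 and x5)   — complement / identity
    = not x2 or not x1 and x5   — double negation
These differ: at x1=0, x2=1, x5=0, E1 = 1 but E2 = 0.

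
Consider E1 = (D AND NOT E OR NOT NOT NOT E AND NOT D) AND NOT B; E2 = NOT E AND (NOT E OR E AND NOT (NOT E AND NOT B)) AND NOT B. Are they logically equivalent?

Yes

E1: (D AND NOT E OR NOT NOT NOT E AND NOT D) AND NOT B
    = (D AND NOT E OR NOT E AND NOT D) AND NOT B   — double negation
    = NOT E AND NOT B   — distribution
E2: NOT E AND (NOT E OR E AND NOT (NOT E AND NOT B)) AND NOT B
    = NOT E AND (NOT E OR E AND (E OR B)) AND NOT B   — De Morgan
    = NOT E AND (NOT E OR E) AND NOT B   — absorption
    = NOT E AND NOT B   — complement / identity
Both reduce to NOT E AND NOT B, so they are equivalent.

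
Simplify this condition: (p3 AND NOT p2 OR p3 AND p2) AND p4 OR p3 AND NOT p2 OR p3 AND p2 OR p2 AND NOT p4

(p3 AND NOT p2 OR p3 AND p2) AND p4 OR p3 AND NOT p2 OR p3 AND p2 OR p2 AND NOT p4
= p3 AND NOT p2 OR p3 AND p2 OR p2 AND NOT p4
= p3 OR p2 AND NOT p4

p3 OR p2 AND NOT p4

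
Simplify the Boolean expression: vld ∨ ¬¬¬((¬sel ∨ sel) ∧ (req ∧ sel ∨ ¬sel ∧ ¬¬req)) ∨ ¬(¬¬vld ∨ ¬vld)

vld ∨ ¬¬¬((¬sel ∨ sel) ∧ (req ∧ sel ∨ ¬sel ∧ ¬¬req)) ∨ ¬(¬¬vld ∨ ¬vld)
= vld ∨ ¬¬¬(req ∧ sel ∨ ¬sel ∧ ¬¬req) ∨ ¬(¬¬vld ∨ ¬vld)   [complement / identity]
= vld ∨ ¬¬¬(req ∧ sel ∨ ¬sel ∧ req) ∨ ¬(¬¬vld ∨ ¬vld)   [double negation]
= vld ∨ ¬¬¬(req ∧ sel ∨ ¬sel ∧ req) ∨ ¬vld ∧ vld   [De Morgan]
= vld ∨ ¬¬¬req ∨ ¬vld ∧ vld   [distribution]
= vld ∨ ¬req ∨ ¬vld ∧ vld   [double negation]
= vld ∨ ¬req   [complement / identity]

vld ∨ ¬req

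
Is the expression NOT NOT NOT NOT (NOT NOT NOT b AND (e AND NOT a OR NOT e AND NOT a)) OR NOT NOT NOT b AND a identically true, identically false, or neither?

NOT NOT NOT NOT (NOT NOT NOT b AND (e AND NOT a OR NOT e AND NOT a)) OR NOT NOT NOT b AND a
= NOT NOT (NOT NOT NOT b AND (e AND NOT a OR NOT e AND NOT a)) OR NOT NOT NOT b AND a
= NOT NOT (NOT NOT NOT b AND NOT a) OR NOT NOT NOT b AND a
= NOT NOT NOT b AND NOT a OR NOT NOT NOT b AND a
= NOT NOT NOT b
= NOT b
This depends on b, so it is not a constant.

neither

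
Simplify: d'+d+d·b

1

d'+d+d·b
= d'+d   — absorption
= 1   — complement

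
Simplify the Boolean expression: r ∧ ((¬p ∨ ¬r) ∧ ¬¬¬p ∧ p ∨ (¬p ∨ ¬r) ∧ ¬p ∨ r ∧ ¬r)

r ∧ ((¬p ∨ ¬r) ∧ ¬¬¬p ∧ p ∨ (¬p ∨ ¬r) ∧ ¬p ∨ r ∧ ¬r)
= r ∧ ((¬p ∨ ¬r) ∧ ¬¬¬p ∧ p ∨ (¬p ∨ ¬r) ∧ ¬p)
= r ∧ ((¬p ∨ ¬r) ∧ ¬p ∧ p ∨ (¬p ∨ ¬r) ∧ ¬p)
= r ∧ (¬p ∨ ¬r) ∧ ¬p
= r ∧ ¬p

r ∧ ¬p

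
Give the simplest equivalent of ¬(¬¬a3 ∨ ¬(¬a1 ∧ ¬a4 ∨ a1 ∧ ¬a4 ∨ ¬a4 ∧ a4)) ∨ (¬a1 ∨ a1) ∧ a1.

¬(¬¬a3 ∨ ¬(¬a1 ∧ ¬a4 ∨ a1 ∧ ¬a4 ∨ ¬a4 ∧ a4)) ∨ (¬a1 ∨ a1) ∧ a1
= ¬(¬¬a3 ∨ ¬(¬a1 ∧ ¬a4 ∨ a1 ∧ ¬a4 ∨ ¬a4 ∧ a4)) ∨ a1   — complement / identity
= ¬a3 ∧ (¬a1 ∧ ¬a4 ∨ a1 ∧ ¬a4 ∨ ¬a4 ∧ a4) ∨ a1   — De Morgan
= ¬a3 ∧ (¬a1 ∧ ¬a4 ∨ a1 ∧ ¬a4) ∨ a1   — complement / identity
= ¬a3 ∧ ¬a4 ∨ a1   — distribution

¬a3 ∧ ¬a4 ∨ a1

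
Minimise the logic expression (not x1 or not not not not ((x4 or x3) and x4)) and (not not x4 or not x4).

(not x1 or not not not not ((x4 or x3) and x4)) and (not not x4 or not x4)
= (not x1 or not not ((x4 or x3) and x4)) and (not not x4 or not x4)   (double negation)
= (not x1 or not not ((x4 or x3) and x4)) and (x4 or not x4)   (double negation)
= not x1 or not not ((x4 or x3) and x4)   (complement / identity)
= not x1 or not not x4   (absorption)
= not x1 or x4   (double negation)

not x1 or x4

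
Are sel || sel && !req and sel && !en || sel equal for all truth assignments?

Yes

E1: sel || sel && !req
    = sel   (absorption)
E2: sel && !en || sel
    = sel   (absorption)
Both reduce to sel, so they are equivalent.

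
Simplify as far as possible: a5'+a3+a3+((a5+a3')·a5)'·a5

a5'+a3+a3+((a5+a3')·a5)'·a5
= a5'+a3+a3+a5'·a5   [absorption]
= a5'+a3+a3   [complement / identity]
= a5'+a3   [idempotence]

a5'+a3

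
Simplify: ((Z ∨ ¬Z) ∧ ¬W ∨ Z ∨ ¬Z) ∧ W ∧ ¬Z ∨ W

W

((Z ∨ ¬Z) ∧ ¬W ∨ Z ∨ ¬Z) ∧ W ∧ ¬Z ∨ W
= (Z ∨ ¬Z) ∧ W ∧ ¬Z ∨ W   — absorption
= W ∧ ¬Z ∨ W   — complement / identity
= W   — absorption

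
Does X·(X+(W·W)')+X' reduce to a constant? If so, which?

yes, True

X·(X+(W·W)')+X'
= X·(X+W')+X'   — idempotence
= X+X'   — absorption
= 1   — complement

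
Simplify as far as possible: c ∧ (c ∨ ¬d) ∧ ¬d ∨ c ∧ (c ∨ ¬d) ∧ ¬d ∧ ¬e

c ∧ ¬d

c ∧ (c ∨ ¬d) ∧ ¬d ∨ c ∧ (c ∨ ¬d) ∧ ¬d ∧ ¬e
= c ∧ (c ∨ ¬d) ∧ ¬d   (absorption)
= c ∧ ¬d   (absorption)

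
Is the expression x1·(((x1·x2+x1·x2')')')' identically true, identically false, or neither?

identically false

x1·(((x1·x2+x1·x2')')')'
= x1·((x1')')'   — distribution
= x1·x1'   — double negation
= 0   — complement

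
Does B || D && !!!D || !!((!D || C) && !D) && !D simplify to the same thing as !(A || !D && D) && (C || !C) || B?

No

E1: B || D && !!!D || !!((!D || C) && !D) && !D
    = B || D && !!!D || !!!D && !D   — absorption
    = B || !!!D   — distribution
    = B || !D   — double negation
E2: !(A || !D && D) && (C || !C) || B
    = !(A || !D && D) || B   — complement / identity
    = !A || B   — complement / identity
These differ: at A=0, B=0, C=1, D=1, E1 = 0 but E2 = 1.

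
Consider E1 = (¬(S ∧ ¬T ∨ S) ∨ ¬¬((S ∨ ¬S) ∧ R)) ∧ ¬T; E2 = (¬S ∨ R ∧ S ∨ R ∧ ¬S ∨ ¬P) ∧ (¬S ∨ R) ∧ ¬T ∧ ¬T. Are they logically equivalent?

Yes

E1: (¬(S ∧ ¬T ∨ S) ∨ ¬¬((S ∨ ¬S) ∧ R)) ∧ ¬T
    = (¬(S ∧ ¬T ∨ S) ∨ ¬¬R) ∧ ¬T   (complement / identity)
    = (¬(S ∧ ¬T ∨ S) ∨ R) ∧ ¬T   (double negation)
    = (¬S ∨ R) ∧ ¬T   (absorption)
E2: (¬S ∨ R ∧ S ∨ R ∧ ¬S ∨ ¬P) ∧ (¬S ∨ R) ∧ ¬T ∧ ¬T
    = (¬S ∨ R ∨ ¬P) ∧ (¬S ∨ R) ∧ ¬T ∧ ¬T   (distribution)
    = (¬S ∨ R) ∧ ¬T ∧ ¬T   (absorption)
    = (¬S ∨ R) ∧ ¬T   (idempotence)
Both reduce to (¬S ∨ R) ∧ ¬T, so they are equivalent.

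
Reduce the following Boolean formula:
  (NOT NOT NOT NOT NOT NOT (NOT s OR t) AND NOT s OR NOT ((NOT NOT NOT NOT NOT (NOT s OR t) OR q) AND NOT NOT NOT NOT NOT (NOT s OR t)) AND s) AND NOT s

NOT s

(NOT NOT NOT NOT NOT NOT (NOT s OR t) AND NOT s OR NOT ((NOT NOT NOT NOT NOT (NOT s OR t) OR q) AND NOT NOT NOT NOT NOT (NOT s OR t)) AND s) AND NOT s
= (NOT NOT NOT NOT NOT NOT (NOT s OR t) AND NOT s OR NOT NOT NOT NOT NOT NOT (NOT s OR t) AND s) AND NOT s   [absorption]
= NOT NOT NOT NOT NOT NOT (NOT s OR t) AND NOT s   [distribution]
= NOT NOT NOT NOT (NOT s OR t) AND NOT s   [double negation]
= NOT NOT (NOT s OR t) AND NOT s   [double negation]
= (NOT s OR t) AND NOT s   [double negation]
= NOT s   [absorption]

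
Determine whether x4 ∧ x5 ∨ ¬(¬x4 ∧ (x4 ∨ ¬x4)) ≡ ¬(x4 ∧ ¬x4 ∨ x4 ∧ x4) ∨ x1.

No

E1: x4 ∧ x5 ∨ ¬(¬x4 ∧ (x4 ∨ ¬x4))
    = x4 ∧ x5 ∨ ¬¬x4   (complement / identity)
    = x4 ∧ x5 ∨ x4   (double negation)
    = x4   (absorption)
E2: ¬(x4 ∧ ¬x4 ∨ x4 ∧ x4) ∨ x1
    = ¬x4 ∨ x1   (distribution)
These differ: at x1=0, x4=0, x5=0, E1 = 0 but E2 = 1.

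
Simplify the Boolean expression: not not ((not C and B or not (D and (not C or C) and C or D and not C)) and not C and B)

not not ((not C and B or not (D and (not C or C) and C or D and not C)) and not C and B)
= not not ((not C and B or not (D and C or D and not C)) and not C and B)   [complement / identity]
= not not ((not C and B or not D) and not C and B)   [distribution]
= (not C and B or not D) and not C and B   [double negation]
= not C and B   [absorption]

not C and B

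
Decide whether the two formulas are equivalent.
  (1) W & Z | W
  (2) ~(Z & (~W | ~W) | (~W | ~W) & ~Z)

E1: W & Z | W
    = W   — absorption
E2: ~(Z & (~W | ~W) | (~W | ~W) & ~Z)
    = ~(~W | ~W)   — distribution
    = ~~W   — idempotence
    = W   — double negation
Both reduce to W, so they are equivalent.

Yes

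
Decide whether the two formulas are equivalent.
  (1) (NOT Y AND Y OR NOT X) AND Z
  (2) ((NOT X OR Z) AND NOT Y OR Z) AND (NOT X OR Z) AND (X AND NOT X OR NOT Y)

E1: (NOT Y AND Y OR NOT X) AND Z
    = NOT X AND Z   [complement / identity]
E2: ((NOT X OR Z) AND NOT Y OR Z) AND (NOT X OR Z) AND (X AND NOT X OR NOT Y)
    = ((NOT X OR Z) AND NOT Y OR Z) AND (NOT X OR Z) AND NOT Y   [complement / identity]
    = (NOT X OR Z) AND NOT Y   [absorption]
These differ: at X=0, Y=0, Z=0, E1 = 0 but E2 = 1.

No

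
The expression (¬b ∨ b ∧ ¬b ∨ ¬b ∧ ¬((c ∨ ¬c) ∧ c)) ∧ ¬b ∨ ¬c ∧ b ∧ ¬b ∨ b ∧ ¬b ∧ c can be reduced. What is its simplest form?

¬b

(¬b ∨ b ∧ ¬b ∨ ¬b ∧ ¬((c ∨ ¬c) ∧ c)) ∧ ¬b ∨ ¬c ∧ b ∧ ¬b ∨ b ∧ ¬b ∧ c
= (¬b ∨ b ∧ ¬b ∨ ¬b ∧ ¬((c ∨ ¬c) ∧ c)) ∧ ¬b ∨ b ∧ ¬b   (distribution)
= (¬b ∨ ¬b ∧ ¬((c ∨ ¬c) ∧ c)) ∧ ¬b ∨ b ∧ ¬b   (complement / identity)
= (¬b ∨ ¬b ∧ ¬c) ∧ ¬b ∨ b ∧ ¬b   (complement / identity)
= ¬b ∧ ¬b ∨ b ∧ ¬b   (absorption)
= ¬b   (distribution)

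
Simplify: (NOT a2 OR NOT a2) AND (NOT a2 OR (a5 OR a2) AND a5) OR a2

TRUE

(NOT a2 OR NOT a2) AND (NOT a2 OR (a5 OR a2) AND a5) OR a2
= (NOT a2 OR NOT a2) AND (NOT a2 OR a5) OR a2   — absorption
= NOT a2 AND (NOT a2 OR a5) OR a2   — idempotence
= NOT a2 OR a2   — absorption
= TRUE   — complement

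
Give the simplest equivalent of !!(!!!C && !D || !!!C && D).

!C

!!(!!!C && !D || !!!C && D)
= !!!!!C
= !!!C
= !C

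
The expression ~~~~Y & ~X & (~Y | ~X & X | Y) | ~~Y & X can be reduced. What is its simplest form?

~~~~Y & ~X & (~Y | ~X & X | Y) | ~~Y & X
= ~~~~Y & ~X & (~Y | Y) | ~~Y & X   — complement / identity
= ~~~~Y & ~X | ~~Y & X   — complement / identity
= ~~Y & ~X | ~~Y & X   — double negation
= ~~Y   — distribution
= Y   — double negation

Y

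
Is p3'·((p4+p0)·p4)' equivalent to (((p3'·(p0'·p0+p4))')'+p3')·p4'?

E1: p3'·((p4+p0)·p4)'
    = p3'·p4'   — absorption
E2: (((p3'·(p0'·p0+p4))')'+p3')·p4'
    = (p3'·(p0'·p0+p4)+p3')·p4'   — double negation
    = (p3'·p4+p3')·p4'   — complement / identity
    = p3'·p4'   — absorption
Both reduce to p3'·p4', so they are equivalent.

Yes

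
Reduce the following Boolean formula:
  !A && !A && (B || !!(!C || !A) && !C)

!A && (B || !C)

!A && !A && (B || !!(!C || !A) && !C)
= !A && (B || !!(!C || !A) && !C)   — idempotence
= !A && (B || (!C || !A) && !C)   — double negation
= !A && (B || !C)   — absorption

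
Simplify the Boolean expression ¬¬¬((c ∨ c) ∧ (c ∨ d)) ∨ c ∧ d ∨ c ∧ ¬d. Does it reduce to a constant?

¬¬¬((c ∨ c) ∧ (c ∨ d)) ∨ c ∧ d ∨ c ∧ ¬d
= ¬¬¬(c ∧ d ∨ c) ∨ c ∧ d ∨ c ∧ ¬d
= ¬¬¬c ∨ c ∧ d ∨ c ∧ ¬d
= ¬c ∨ c ∧ d ∨ c ∧ ¬d
= ¬c ∨ c
= True

True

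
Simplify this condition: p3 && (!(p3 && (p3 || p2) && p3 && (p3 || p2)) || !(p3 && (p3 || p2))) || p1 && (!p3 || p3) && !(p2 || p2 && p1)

p3 && (!(p3 && (p3 || p2) && p3 && (p3 || p2)) || !(p3 && (p3 || p2))) || p1 && (!p3 || p3) && !(p2 || p2 && p1)
= p3 && (!(p3 && (p3 || p2) && p3 && (p3 || p2)) || !(p3 && (p3 || p2))) || p1 && (!p3 || p3) && !p2
= p3 && (!(p3 && (p3 || p2)) || !(p3 && (p3 || p2))) || p1 && (!p3 || p3) && !p2
= p3 && !(p3 && (p3 || p2)) || p1 && (!p3 || p3) && !p2
= p3 && !p3 || p1 && (!p3 || p3) && !p2
= p1 && (!p3 || p3) && !p2
= p1 && !p2

p1 && !p2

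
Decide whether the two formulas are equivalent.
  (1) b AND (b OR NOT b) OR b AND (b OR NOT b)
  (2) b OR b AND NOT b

E1: b AND (b OR NOT b) OR b AND (b OR NOT b)
    = b AND (b OR NOT b)   — idempotence
    = b   — complement / identity
E2: b OR b AND NOT b
    = b   — complement / identity
Both reduce to b, so they are equivalent.

Yes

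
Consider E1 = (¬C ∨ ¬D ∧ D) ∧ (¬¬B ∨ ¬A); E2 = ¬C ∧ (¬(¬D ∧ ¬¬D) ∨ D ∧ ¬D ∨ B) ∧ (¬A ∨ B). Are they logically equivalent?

E1: (¬C ∨ ¬D ∧ D) ∧ (¬¬B ∨ ¬A)
    = (¬C ∨ ¬D ∧ D) ∧ (B ∨ ¬A)   (double negation)
    = ¬C ∧ (B ∨ ¬A)   (complement / identity)
E2: ¬C ∧ (¬(¬D ∧ ¬¬D) ∨ D ∧ ¬D ∨ B) ∧ (¬A ∨ B)
    = ¬C ∧ (D ∨ ¬D ∨ D ∧ ¬D ∨ B) ∧ (¬A ∨ B)   (De Morgan)
    = ¬C ∧ (D ∨ ¬D ∨ B) ∧ (¬A ∨ B)   (complement / identity)
    = ¬C ∧ (B ∨ (D ∨ ¬D) ∧ ¬A)   (distribution)
    = ¬C ∧ (B ∨ ¬A)   (complement / identity)
Both reduce to ¬C ∧ (B ∨ ¬A), so they are equivalent.

Yes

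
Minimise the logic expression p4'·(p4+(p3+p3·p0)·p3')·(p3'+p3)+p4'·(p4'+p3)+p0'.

p4'·(p4+(p3+p3·p0)·p3')·(p3'+p3)+p4'·(p4'+p3)+p0'
= p4'·(p4+p3·p3')·(p3'+p3)+p4'·(p4'+p3)+p0'
= p4'·p4·(p3'+p3)+p4'·(p4'+p3)+p0'
= p4'·p4·(p3'+p3)+p4'+p0'
= p4'·p4+p4'+p0'
= p4'+p0'

p4'+p0'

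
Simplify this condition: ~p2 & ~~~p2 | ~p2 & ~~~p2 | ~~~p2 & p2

~p2 & ~~~p2 | ~p2 & ~~~p2 | ~~~p2 & p2
= ~p2 & ~~~p2 | ~~~p2 & p2   — idempotence
= ~~~p2   — distribution
= ~p2   — double negation

~p2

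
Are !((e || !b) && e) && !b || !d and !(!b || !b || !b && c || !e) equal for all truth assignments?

No

E1: !((e || !b) && e) && !b || !d
    = !e && !b || !d
E2: !(!b || !b || !b && c || !e)
    = !(!b || !b && c || !e)
    = !(!b || !e)
    = b && e
These differ: at b=0, c=0, d=0, e=0, E1 = 1 but E2 = 0.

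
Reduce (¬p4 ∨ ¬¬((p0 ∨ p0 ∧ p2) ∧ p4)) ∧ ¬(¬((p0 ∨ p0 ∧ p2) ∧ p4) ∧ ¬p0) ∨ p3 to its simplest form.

(¬p4 ∨ ¬¬((p0 ∨ p0 ∧ p2) ∧ p4)) ∧ ¬(¬((p0 ∨ p0 ∧ p2) ∧ p4) ∧ ¬p0) ∨ p3
= (¬p4 ∨ ¬¬((p0 ∨ p0 ∧ p2) ∧ p4)) ∧ ((p0 ∨ p0 ∧ p2) ∧ p4 ∨ p0) ∨ p3   (De Morgan)
= (¬p4 ∨ (p0 ∨ p0 ∧ p2) ∧ p4) ∧ ((p0 ∨ p0 ∧ p2) ∧ p4 ∨ p0) ∨ p3   (double negation)
= ¬p4 ∧ p0 ∨ (p0 ∨ p0 ∧ p2) ∧ p4 ∨ p3   (distribution)
= ¬p4 ∧ p0 ∨ p0 ∧ p4 ∨ p3   (absorption)
= p0 ∨ p3   (distribution)

p0 ∨ p3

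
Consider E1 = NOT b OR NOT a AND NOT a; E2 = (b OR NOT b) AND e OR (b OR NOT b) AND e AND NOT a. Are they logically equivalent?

No

E1: NOT b OR NOT a AND NOT a
    = NOT b OR NOT a   — idempotence
E2: (b OR NOT b) AND e OR (b OR NOT b) AND e AND NOT a
    = (b OR NOT b) AND e   — absorption
    = e   — complement / identity
These differ: at a=0, b=0, e=0, E1 = 1 but E2 = 0.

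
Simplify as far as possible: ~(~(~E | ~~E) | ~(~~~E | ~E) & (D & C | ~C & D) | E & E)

~(~(~E | ~~E) | ~(~~~E | ~E) & (D & C | ~C & D) | E & E)
= ~(~(~E | ~~E) | ~(~E | ~E) & (D & C | ~C & D) | E & E)
= ~(~(~E | ~~E) | E & E & (D & C | ~C & D) | E & E)
= ~(~(~E | ~~E) | E & E & D | E & E)
= ~(E & ~E | E & E & D | E & E)
= ~(E & ~E | E & E)
= ~E

~E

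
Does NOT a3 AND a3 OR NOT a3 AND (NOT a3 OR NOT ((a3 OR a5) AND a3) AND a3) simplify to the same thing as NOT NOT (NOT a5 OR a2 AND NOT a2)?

No

E1: NOT a3 AND a3 OR NOT a3 AND (NOT a3 OR NOT ((a3 OR a5) AND a3) AND a3)
    = NOT a3 AND a3 OR NOT a3 AND (NOT a3 OR NOT a3 AND a3)   [absorption]
    = NOT a3 AND a3 OR NOT a3 AND NOT a3   [complement / identity]
    = NOT a3   [distribution]
E2: NOT NOT (NOT a5 OR a2 AND NOT a2)
    = NOT a5 OR a2 AND NOT a2   [double negation]
    = NOT a5   [complement / identity]
These differ: at a2=0, a3=0, a5=1, E1 = 1 but E2 = 0.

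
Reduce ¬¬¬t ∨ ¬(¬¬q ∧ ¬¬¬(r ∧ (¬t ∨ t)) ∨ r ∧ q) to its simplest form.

¬t ∨ ¬q

¬¬¬t ∨ ¬(¬¬q ∧ ¬¬¬(r ∧ (¬t ∨ t)) ∨ r ∧ q)
= ¬¬¬t ∨ ¬(¬¬q ∧ ¬¬¬r ∨ r ∧ q)   [complement / identity]
= ¬t ∨ ¬(¬¬q ∧ ¬¬¬r ∨ r ∧ q)   [double negation]
= ¬t ∨ ¬(¬¬q ∧ ¬r ∨ r ∧ q)   [double negation]
= ¬t ∨ ¬(q ∧ ¬r ∨ r ∧ q)   [double negation]
= ¬t ∨ ¬q   [distribution]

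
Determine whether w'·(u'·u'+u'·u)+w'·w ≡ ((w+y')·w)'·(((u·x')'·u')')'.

E1: w'·(u'·u'+u'·u)+w'·w
    = w'·u'+w'·w   — distribution
    = w'·u'   — complement / identity
E2: ((w+y')·w)'·(((u·x')'·u')')'
    = w'·(((u·x')'·u')')'   — absorption
    = w'·(u·x'+u)'   — De Morgan
    = w'·u'   — absorption
Both reduce to w'·u', so they are equivalent.

Yes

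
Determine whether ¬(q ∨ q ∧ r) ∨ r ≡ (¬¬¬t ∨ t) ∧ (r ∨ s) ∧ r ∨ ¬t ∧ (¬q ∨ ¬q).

E1: ¬(q ∨ q ∧ r) ∨ r
    = ¬q ∨ r   [absorption]
E2: (¬¬¬t ∨ t) ∧ (r ∨ s) ∧ r ∨ ¬t ∧ (¬q ∨ ¬q)
    = (¬t ∨ t) ∧ (r ∨ s) ∧ r ∨ ¬t ∧ (¬q ∨ ¬q)   [double negation]
    = (¬t ∨ t) ∧ (r ∨ s) ∧ r ∨ ¬t ∧ ¬q   [idempotence]
    = (r ∨ s) ∧ r ∨ ¬t ∧ ¬q   [complement / identity]
    = r ∨ ¬t ∧ ¬q   [absorption]
These differ: at q=0, r=0, s=0, t=1, E1 = 1 but E2 = 0.

No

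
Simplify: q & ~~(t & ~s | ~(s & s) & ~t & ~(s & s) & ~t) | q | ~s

q | ~s

q & ~~(t & ~s | ~(s & s) & ~t & ~(s & s) & ~t) | q | ~s
= q & ~~(t & ~s | ~(s & s) & ~t) | q | ~s
= q & ~~(t & ~s | ~s & ~t) | q | ~s
= q & (t & ~s | ~s & ~t) | q | ~s
= q & ~s | q | ~s
= q | ~s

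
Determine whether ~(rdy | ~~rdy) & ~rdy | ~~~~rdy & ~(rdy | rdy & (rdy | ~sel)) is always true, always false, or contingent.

~(rdy | ~~rdy) & ~rdy | ~~~~rdy & ~(rdy | rdy & (rdy | ~sel))
= ~(rdy | rdy) & ~rdy | ~~~~rdy & ~(rdy | rdy & (rdy | ~sel))   — double negation
= ~(rdy | rdy) & ~rdy | ~~rdy & ~(rdy | rdy & (rdy | ~sel))   — double negation
= ~(rdy | rdy) & ~rdy | ~~rdy & ~(rdy | rdy)   — absorption
= ~(rdy | rdy) & ~rdy | rdy & ~(rdy | rdy)   — double negation
= ~(rdy | rdy)   — distribution
= ~rdy   — idempotence
This depends on rdy, so it is not a constant.

contingent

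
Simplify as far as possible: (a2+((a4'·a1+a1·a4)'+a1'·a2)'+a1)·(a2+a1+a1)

(a2+((a4'·a1+a1·a4)'+a1'·a2)'+a1)·(a2+a1+a1)
= (a2+(a1'+a1'·a2)'+a1)·(a2+a1+a1)   — distribution
= (a2+(a1')'+a1)·(a2+a1+a1)   — absorption
= (a2+a1+a1)·(a2+a1+a1)   — double negation
= a2+a1+a1   — idempotence
= a2+a1   — idempotence

a2+a1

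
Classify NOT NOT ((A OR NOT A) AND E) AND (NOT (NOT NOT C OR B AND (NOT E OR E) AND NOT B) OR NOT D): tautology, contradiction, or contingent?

NOT NOT ((A OR NOT A) AND E) AND (NOT (NOT NOT C OR B AND (NOT E OR E) AND NOT B) OR NOT D)
= NOT NOT E AND (NOT (NOT NOT C OR B AND (NOT E OR E) AND NOT B) OR NOT D)   — complement / identity
= NOT NOT E AND (NOT (C OR B AND (NOT E OR E) AND NOT B) OR NOT D)   — double negation
= E AND (NOT (C OR B AND (NOT E OR E) AND NOT B) OR NOT D)   — double negation
= E AND (NOT (C OR B AND NOT B) OR NOT D)   — complement / identity
= E AND (NOT C OR NOT D)   — complement / identity
This depends on C, D, E, so it is not a constant.

contingent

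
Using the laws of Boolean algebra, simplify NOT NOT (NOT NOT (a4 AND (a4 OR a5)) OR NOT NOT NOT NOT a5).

a4 OR a5

NOT NOT (NOT NOT (a4 AND (a4 OR a5)) OR NOT NOT NOT NOT a5)
= NOT (NOT (a4 AND (a4 OR a5)) AND NOT NOT NOT a5)   — De Morgan
= NOT (NOT a4 AND NOT NOT NOT a5)   — absorption
= NOT (NOT a4 AND NOT a5)   — double negation
= a4 OR a5   — De Morgan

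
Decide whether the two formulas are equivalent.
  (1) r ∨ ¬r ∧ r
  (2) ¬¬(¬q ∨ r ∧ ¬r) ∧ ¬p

No

E1: r ∨ ¬r ∧ r
    = r
E2: ¬¬(¬q ∨ r ∧ ¬r) ∧ ¬p
    = ¬¬¬q ∧ ¬p
    = ¬q ∧ ¬p
These differ: at p=1, q=0, r=1, E1 = 1 but E2 = 0.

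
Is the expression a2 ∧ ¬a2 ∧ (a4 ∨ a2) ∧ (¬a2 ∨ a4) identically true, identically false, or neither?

a2 ∧ ¬a2 ∧ (a4 ∨ a2) ∧ (¬a2 ∨ a4)
= a2 ∧ ¬a2 ∧ (a2 ∧ ¬a2 ∨ a4)
= a2 ∧ ¬a2
= False

identically false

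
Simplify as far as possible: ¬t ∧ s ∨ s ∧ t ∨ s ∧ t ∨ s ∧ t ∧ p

¬t ∧ s ∨ s ∧ t ∨ s ∧ t ∨ s ∧ t ∧ p
= ¬t ∧ s ∨ s ∧ t ∨ s ∧ t   (absorption)
= ¬t ∧ s ∨ s ∧ t   (idempotence)
= s   (distribution)

s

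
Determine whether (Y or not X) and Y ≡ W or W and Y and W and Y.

No

E1: (Y or not X) and Y
    = Y
E2: W or W and Y and W and Y
    = W or W and Y
    = W
These differ: at W=1, X=0, Y=0, E1 = 0 but E2 = 1.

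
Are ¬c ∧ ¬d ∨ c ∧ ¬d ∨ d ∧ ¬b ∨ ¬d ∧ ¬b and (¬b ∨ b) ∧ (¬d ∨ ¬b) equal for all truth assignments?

Yes

E1: ¬c ∧ ¬d ∨ c ∧ ¬d ∨ d ∧ ¬b ∨ ¬d ∧ ¬b
    = ¬d ∨ d ∧ ¬b ∨ ¬d ∧ ¬b   [distribution]
    = ¬d ∨ ¬b   [distribution]
E2: (¬b ∨ b) ∧ (¬d ∨ ¬b)
    = ¬d ∨ ¬b   [complement / identity]
Both reduce to ¬d ∨ ¬b, so they are equivalent.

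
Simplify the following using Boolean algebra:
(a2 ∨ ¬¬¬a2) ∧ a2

(a2 ∨ ¬¬¬a2) ∧ a2
= (a2 ∨ ¬a2) ∧ a2   [double negation]
= a2   [complement / identity]

a2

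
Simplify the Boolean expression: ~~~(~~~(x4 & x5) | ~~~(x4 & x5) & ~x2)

~~~(~~~(x4 & x5) | ~~~(x4 & x5) & ~x2)
= ~~~~~~(x4 & x5)   (absorption)
= ~~~~(x4 & x5)   (double negation)
= ~~(x4 & x5)   (double negation)
= x4 & x5   (double negation)

x4 & x5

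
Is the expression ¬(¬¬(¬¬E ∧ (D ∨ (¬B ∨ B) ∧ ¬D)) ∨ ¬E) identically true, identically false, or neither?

identically false

¬(¬¬(¬¬E ∧ (D ∨ (¬B ∨ B) ∧ ¬D)) ∨ ¬E)
= ¬(¬¬(E ∧ (D ∨ (¬B ∨ B) ∧ ¬D)) ∨ ¬E)   [double negation]
= ¬(¬¬(E ∧ (D ∨ ¬D)) ∨ ¬E)   [complement / identity]
= ¬(¬¬E ∨ ¬E)   [complement / identity]
= ¬E ∧ E   [De Morgan]
= False   [complement]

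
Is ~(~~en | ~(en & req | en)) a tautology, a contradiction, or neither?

~(~~en | ~(en & req | en))
= ~(~~en | ~en)   — absorption
= ~en & en   — De Morgan
= 0   — complement

contradiction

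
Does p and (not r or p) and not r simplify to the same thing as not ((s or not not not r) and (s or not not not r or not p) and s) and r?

E1: p and (not r or p) and not r
    = p and not r   (absorption)
E2: not ((s or not not not r) and (s or not not not r or not p) and s) and r
    = not ((s or not not not r) and s) and r   (absorption)
    = not ((s or not r) and s) and r   (double negation)
    = not s and r   (absorption)
These differ: at p=1, r=0, s=0, E1 = 1 but E2 = 0.

No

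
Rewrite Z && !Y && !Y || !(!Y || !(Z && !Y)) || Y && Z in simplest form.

Z && !Y && !Y || !(!Y || !(Z && !Y)) || Y && Z
= Z && !Y && !Y || Y && Z && !Y || Y && Z   — De Morgan
= Z && !Y || Y && Z   — distribution
= Z   — distribution

Z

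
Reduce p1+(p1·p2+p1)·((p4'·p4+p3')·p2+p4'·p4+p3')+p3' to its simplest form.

p1+p3'

p1+(p1·p2+p1)·((p4'·p4+p3')·p2+p4'·p4+p3')+p3'
= p1+(p1·p2+p1)·(p4'·p4+p3')+p3'
= p1+p1·(p4'·p4+p3')+p3'
= p1+p1·p3'+p3'
= p1+p3'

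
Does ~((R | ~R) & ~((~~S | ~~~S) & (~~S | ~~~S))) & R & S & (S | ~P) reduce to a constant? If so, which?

no

~((R | ~R) & ~((~~S | ~~~S) & (~~S | ~~~S))) & R & S & (S | ~P)
= ~~((~~S | ~~~S) & (~~S | ~~~S)) & R & S & (S | ~P)   (complement / identity)
= ~~(~~S | ~~~S) & R & S & (S | ~P)   (idempotence)
= ~(~S & ~~S) & R & S & (S | ~P)   (De Morgan)
= ~(~S & ~~S) & R & S   (absorption)
= (S | ~S) & R & S   (De Morgan)
= R & S   (complement / identity)
This depends on R, S, so it is not a constant.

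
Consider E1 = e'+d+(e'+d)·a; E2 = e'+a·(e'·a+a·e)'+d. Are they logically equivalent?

E1: e'+d+(e'+d)·a
    = e'+d   [absorption]
E2: e'+a·(e'·a+a·e)'+d
    = e'+a·a'+d   [distribution]
    = e'+d   [complement / identity]
Both reduce to e'+d, so they are equivalent.

Yes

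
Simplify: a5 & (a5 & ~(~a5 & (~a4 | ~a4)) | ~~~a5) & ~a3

a5 & (a5 & ~(~a5 & (~a4 | ~a4)) | ~~~a5) & ~a3
= a5 & (a5 & ~(~a5 & (~a4 | ~a4)) | ~a5) & ~a3
= a5 & (a5 & ~(~a5 & ~a4) | ~a5) & ~a3
= a5 & (a5 & (a5 | a4) | ~a5) & ~a3
= a5 & (a5 | ~a5) & ~a3
= a5 & ~a3

a5 & ~a3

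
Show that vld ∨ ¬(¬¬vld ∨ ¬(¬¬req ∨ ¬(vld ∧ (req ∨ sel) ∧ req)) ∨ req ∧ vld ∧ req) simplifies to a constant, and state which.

True

vld ∨ ¬(¬¬vld ∨ ¬(¬¬req ∨ ¬(vld ∧ (req ∨ sel) ∧ req)) ∨ req ∧ vld ∧ req)
= vld ∨ ¬(¬¬vld ∨ ¬(¬¬req ∨ ¬(vld ∧ req)) ∨ req ∧ vld ∧ req)   (absorption)
= vld ∨ ¬(vld ∨ ¬(¬¬req ∨ ¬(vld ∧ req)) ∨ req ∧ vld ∧ req)   (double negation)
= vld ∨ ¬(vld ∨ ¬req ∧ vld ∧ req ∨ req ∧ vld ∧ req)   (De Morgan)
= vld ∨ ¬(vld ∨ vld ∧ req)   (distribution)
= vld ∨ ¬vld   (absorption)
= True   (complement)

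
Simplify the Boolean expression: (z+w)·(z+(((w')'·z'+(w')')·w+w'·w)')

z

(z+w)·(z+(((w')'·z'+(w')')·w+w'·w)')
= w·(((w')'·z'+(w')')·w+w'·w)'+z
= w·((w')'·w+w'·w)'+z
= w·(w·w+w'·w)'+z
= w·w'+z
= z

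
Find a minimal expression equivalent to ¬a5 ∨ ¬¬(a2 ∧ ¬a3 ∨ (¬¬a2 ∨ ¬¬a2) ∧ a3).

¬a5 ∨ a2

¬a5 ∨ ¬¬(a2 ∧ ¬a3 ∨ (¬¬a2 ∨ ¬¬a2) ∧ a3)
= ¬a5 ∨ ¬¬(a2 ∧ ¬a3 ∨ ¬¬a2 ∧ a3)   [idempotence]
= ¬a5 ∨ ¬¬(a2 ∧ ¬a3 ∨ a2 ∧ a3)   [double negation]
= ¬a5 ∨ a2 ∧ ¬a3 ∨ a2 ∧ a3   [double negation]
= ¬a5 ∨ a2   [distribution]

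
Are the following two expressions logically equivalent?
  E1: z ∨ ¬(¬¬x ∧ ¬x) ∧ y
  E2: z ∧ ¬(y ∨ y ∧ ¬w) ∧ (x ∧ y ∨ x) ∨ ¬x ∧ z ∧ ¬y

No

E1: z ∨ ¬(¬¬x ∧ ¬x) ∧ y
    = z ∨ (¬x ∨ x) ∧ y
    = z ∨ y
E2: z ∧ ¬(y ∨ y ∧ ¬w) ∧ (x ∧ y ∨ x) ∨ ¬x ∧ z ∧ ¬y
    = z ∧ ¬y ∧ (x ∧ y ∨ x) ∨ ¬x ∧ z ∧ ¬y
    = z ∧ ¬y ∧ x ∨ ¬x ∧ z ∧ ¬y
    = z ∧ ¬y
These differ: at w=0, x=0, y=1, z=1, E1 = 1 but E2 = 0.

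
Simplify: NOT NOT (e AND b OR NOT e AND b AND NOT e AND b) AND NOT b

FALSE

NOT NOT (e AND b OR NOT e AND b AND NOT e AND b) AND NOT b
= NOT NOT (e AND b OR NOT e AND b) AND NOT b   [idempotence]
= NOT NOT b AND NOT b   [distribution]
= b AND NOT b   [double negation]
= FALSE   [complement]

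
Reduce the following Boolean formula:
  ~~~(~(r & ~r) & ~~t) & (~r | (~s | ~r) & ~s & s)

~~~(~(r & ~r) & ~~t) & (~r | (~s | ~r) & ~s & s)
= ~~(r & ~r | ~t) & (~r | (~s | ~r) & ~s & s)   — De Morgan
= ~~~t & (~r | (~s | ~r) & ~s & s)   — complement / identity
= ~~~t & (~r | ~s & s)   — absorption
= ~t & (~r | ~s & s)   — double negation
= ~t & ~r   — complement / identity

~t & ~r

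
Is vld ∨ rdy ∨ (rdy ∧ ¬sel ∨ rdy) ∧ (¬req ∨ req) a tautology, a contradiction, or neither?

vld ∨ rdy ∨ (rdy ∧ ¬sel ∨ rdy) ∧ (¬req ∨ req)
= vld ∨ rdy ∨ rdy ∧ (¬req ∨ req)
= vld ∨ rdy ∨ rdy
= vld ∨ rdy
This depends on rdy, vld, so it is not a constant.

neither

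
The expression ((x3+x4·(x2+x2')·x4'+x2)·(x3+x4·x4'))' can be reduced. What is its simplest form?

x3'

((x3+x4·(x2+x2')·x4'+x2)·(x3+x4·x4'))'
= ((x3+x4·x4'+x2)·(x3+x4·x4'))'
= (x3+x4·x4')'
= x3'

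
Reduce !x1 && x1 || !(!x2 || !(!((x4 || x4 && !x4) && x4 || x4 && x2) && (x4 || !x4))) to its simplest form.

!x1 && x1 || !(!x2 || !(!((x4 || x4 && !x4) && x4 || x4 && x2) && (x4 || !x4)))
= !x1 && x1 || !(!x2 || !(!(x4 && x4 || x4 && x2) && (x4 || !x4)))   [complement / identity]
= !(!x2 || !(!(x4 && x4 || x4 && x2) && (x4 || !x4)))   [complement / identity]
= !(!x2 || !(!(x4 && (x4 || x2)) && (x4 || !x4)))   [distribution]
= !(!x2 || !!(x4 && (x4 || x2)))   [complement / identity]
= !(!x2 || !!x4)   [absorption]
= x2 && !x4   [De Morgan]

x2 && !x4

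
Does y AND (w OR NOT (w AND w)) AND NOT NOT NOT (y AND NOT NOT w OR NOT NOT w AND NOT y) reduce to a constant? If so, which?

y AND (w OR NOT (w AND w)) AND NOT NOT NOT (y AND NOT NOT w OR NOT NOT w AND NOT y)
= y AND (w OR NOT (w AND w)) AND NOT (y AND NOT NOT w OR NOT NOT w AND NOT y)   — double negation
= y AND (w OR NOT (w AND w)) AND NOT NOT NOT w   — distribution
= y AND (w OR NOT w) AND NOT NOT NOT w   — idempotence
= y AND (w OR NOT w) AND NOT w   — double negation
= y AND NOT w   — complement / identity
This depends on w, y, so it is not a constant.

no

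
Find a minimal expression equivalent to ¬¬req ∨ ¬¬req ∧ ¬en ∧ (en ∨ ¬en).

req

¬¬req ∨ ¬¬req ∧ ¬en ∧ (en ∨ ¬en)
= ¬¬req ∨ ¬¬req ∧ ¬en   — complement / identity
= ¬¬req   — absorption
= req   — double negation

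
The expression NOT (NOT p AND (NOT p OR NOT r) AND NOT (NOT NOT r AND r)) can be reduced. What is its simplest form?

p OR r

NOT (NOT p AND (NOT p OR NOT r) AND NOT (NOT NOT r AND r))
= NOT (NOT p AND NOT (NOT NOT r AND r))   [absorption]
= NOT (NOT p AND NOT (r AND r))   [double negation]
= p OR r AND r   [De Morgan]
= p OR r   [idempotence]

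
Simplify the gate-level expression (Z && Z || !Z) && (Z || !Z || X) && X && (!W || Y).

(Z && Z || !Z) && (Z || !Z || X) && X && (!W || Y)
= (Z || !Z) && (Z || !Z || X) && X && (!W || Y)   (idempotence)
= (Z || !Z) && X && (!W || Y)   (absorption)
= X && (!W || Y)   (complement / identity)

X && (!W || Y)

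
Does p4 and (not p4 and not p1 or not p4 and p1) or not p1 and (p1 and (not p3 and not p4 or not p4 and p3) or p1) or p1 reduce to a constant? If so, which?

no

p4 and (not p4 and not p1 or not p4 and p1) or not p1 and (p1 and (not p3 and not p4 or not p4 and p3) or p1) or p1
= p4 and (not p4 and not p1 or not p4 and p1) or not p1 and (p1 and not p4 or p1) or p1
= p4 and not p4 or not p1 and (p1 and not p4 or p1) or p1
= p4 and not p4 or not p1 and p1 or p1
= not p1 and p1 or p1
= p1
This depends on p1, so it is not a constant.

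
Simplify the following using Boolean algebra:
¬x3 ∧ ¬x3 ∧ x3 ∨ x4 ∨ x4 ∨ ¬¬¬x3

¬x3 ∧ ¬x3 ∧ x3 ∨ x4 ∨ x4 ∨ ¬¬¬x3
= ¬x3 ∧ x3 ∨ x4 ∨ x4 ∨ ¬¬¬x3   (idempotence)
= ¬x3 ∧ x3 ∨ x4 ∨ x4 ∨ ¬x3   (double negation)
= x4 ∨ x4 ∨ ¬x3   (complement / identity)
= x4 ∨ ¬x3   (idempotence)

x4 ∨ ¬x3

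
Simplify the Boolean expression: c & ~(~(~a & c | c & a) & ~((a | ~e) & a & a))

c

c & ~(~(~a & c | c & a) & ~((a | ~e) & a & a))
= c & ~(~c & ~((a | ~e) & a & a))
= c & (c | (a | ~e) & a & a)
= c & (c | a & a)
= c & (c | a)
= c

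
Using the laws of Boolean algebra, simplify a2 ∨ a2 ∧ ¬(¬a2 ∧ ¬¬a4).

a2

a2 ∨ a2 ∧ ¬(¬a2 ∧ ¬¬a4)
= a2 ∨ a2 ∧ (a2 ∨ ¬a4)   [De Morgan]
= a2 ∨ a2   [absorption]
= a2   [idempotence]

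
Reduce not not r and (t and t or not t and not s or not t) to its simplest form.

r

not not r and (t and t or not t and not s or not t)
= not not r and (t or not t and not s or not t)   (idempotence)
= not not r and (t or not t)   (absorption)
= not not r   (complement / identity)
= r   (double negation)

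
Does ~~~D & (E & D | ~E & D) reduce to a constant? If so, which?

yes, False

~~~D & (E & D | ~E & D)
= ~D & (E & D | ~E & D)   [double negation]
= ~D & D   [distribution]
= 0   [complement]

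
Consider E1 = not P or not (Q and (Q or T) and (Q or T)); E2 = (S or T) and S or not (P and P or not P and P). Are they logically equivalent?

No

E1: not P or not (Q and (Q or T) and (Q or T))
    = not P or not (Q and (Q or T))
    = not P or not Q
E2: (S or T) and S or not (P and P or not P and P)
    = (S or T) and S or not P
    = S or not P
These differ: at P=1, Q=0, S=0, T=1, E1 = 1 but E2 = 0.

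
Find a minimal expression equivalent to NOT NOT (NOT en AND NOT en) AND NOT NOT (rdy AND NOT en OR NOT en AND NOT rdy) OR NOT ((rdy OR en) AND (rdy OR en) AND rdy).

NOT NOT (NOT en AND NOT en) AND NOT NOT (rdy AND NOT en OR NOT en AND NOT rdy) OR NOT ((rdy OR en) AND (rdy OR en) AND rdy)
= NOT NOT NOT en AND NOT NOT (rdy AND NOT en OR NOT en AND NOT rdy) OR NOT ((rdy OR en) AND (rdy OR en) AND rdy)   — idempotence
= NOT NOT NOT en AND NOT NOT (rdy AND NOT en OR NOT en AND NOT rdy) OR NOT ((rdy OR en) AND rdy)   — absorption
= NOT NOT NOT en AND NOT NOT NOT en OR NOT ((rdy OR en) AND rdy)   — distribution
= NOT NOT NOT en AND NOT NOT NOT en OR NOT rdy   — absorption
= NOT NOT NOT en OR NOT rdy   — idempotence
= NOT en OR NOT rdy   — double negation

NOT en OR NOT rdy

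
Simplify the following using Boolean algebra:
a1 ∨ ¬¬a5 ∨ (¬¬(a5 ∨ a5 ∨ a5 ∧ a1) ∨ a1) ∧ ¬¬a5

a1 ∨ a5

a1 ∨ ¬¬a5 ∨ (¬¬(a5 ∨ a5 ∨ a5 ∧ a1) ∨ a1) ∧ ¬¬a5
= a1 ∨ ¬¬a5 ∨ (¬¬(a5 ∨ a5) ∨ a1) ∧ ¬¬a5   (absorption)
= a1 ∨ ¬¬a5 ∨ (¬¬a5 ∨ a1) ∧ ¬¬a5   (idempotence)
= a1 ∨ ¬¬a5 ∨ ¬¬a5   (absorption)
= a1 ∨ a5 ∨ ¬¬a5   (double negation)
= a1 ∨ a5 ∨ a5   (double negation)
= a1 ∨ a5   (idempotence)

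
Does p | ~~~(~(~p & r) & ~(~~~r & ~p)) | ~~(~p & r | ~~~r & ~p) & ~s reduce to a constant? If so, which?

yes, True

p | ~~~(~(~p & r) & ~(~~~r & ~p)) | ~~(~p & r | ~~~r & ~p) & ~s
= p | ~~(~p & r | ~~~r & ~p) | ~~(~p & r | ~~~r & ~p) & ~s   [De Morgan]
= p | ~~(~p & r | ~~~r & ~p)   [absorption]
= p | ~~(~p & r | ~r & ~p)   [double negation]
= p | ~~~p   [distribution]
= p | ~p   [double negation]
= 1   [complement]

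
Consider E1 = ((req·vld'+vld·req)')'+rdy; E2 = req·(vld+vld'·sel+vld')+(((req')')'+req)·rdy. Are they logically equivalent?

E1: ((req·vld'+vld·req)')'+rdy
    = req·vld'+vld·req+rdy
    = req+rdy
E2: req·(vld+vld'·sel+vld')+(((req')')'+req)·rdy
    = req·(vld+vld'·sel+vld')+(req'+req)·rdy
    = req·(vld+vld'·sel+vld')+rdy
    = req·(vld+vld')+rdy
    = req+rdy
Both reduce to req+rdy, so they are equivalent.

Yes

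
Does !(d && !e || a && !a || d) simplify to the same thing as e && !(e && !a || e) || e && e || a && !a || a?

No

E1: !(d && !e || a && !a || d)
    = !(d && !e || d)   — complement / identity
    = !d   — absorption
E2: e && !(e && !a || e) || e && e || a && !a || a
    = e && !e || e && e || a && !a || a   — absorption
    = e && !e || e && e || a   — complement / identity
    = e || a   — distribution
These differ: at a=1, d=1, e=0, E1 = 0 but E2 = 1.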